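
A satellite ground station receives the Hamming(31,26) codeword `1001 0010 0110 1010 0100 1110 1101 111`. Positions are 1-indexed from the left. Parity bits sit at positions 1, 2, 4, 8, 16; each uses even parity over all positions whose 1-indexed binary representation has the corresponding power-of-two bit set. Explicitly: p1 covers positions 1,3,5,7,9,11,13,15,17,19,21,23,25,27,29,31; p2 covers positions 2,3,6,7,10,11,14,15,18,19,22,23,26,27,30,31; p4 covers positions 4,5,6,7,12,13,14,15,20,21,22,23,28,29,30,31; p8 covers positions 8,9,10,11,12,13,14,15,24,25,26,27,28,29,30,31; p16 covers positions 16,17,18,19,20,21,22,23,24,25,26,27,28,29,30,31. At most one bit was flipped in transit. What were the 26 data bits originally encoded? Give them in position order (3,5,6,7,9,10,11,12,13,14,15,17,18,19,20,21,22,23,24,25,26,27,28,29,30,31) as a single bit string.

00010110101010011101101111

s1: b1⊕b3⊕b5⊕b7⊕b9⊕b11⊕b13⊕b15⊕b17⊕b19⊕b21⊕b23⊕b25⊕b27⊕b29⊕b31 = 1⊕0⊕0⊕1⊕0⊕1⊕1⊕1⊕0⊕0⊕1⊕1⊕1⊕0⊕1⊕1 = 0
s2: b2⊕b3⊕b6⊕b7⊕b10⊕b11⊕b14⊕b15⊕b18⊕b19⊕b22⊕b23⊕b26⊕b27⊕b30⊕b31 = 0⊕0⊕0⊕1⊕1⊕1⊕0⊕1⊕1⊕0⊕1⊕1⊕1⊕0⊕1⊕1 = 0
s4: b4⊕b5⊕b6⊕b7⊕b12⊕b13⊕b14⊕b15⊕b20⊕b21⊕b22⊕b23⊕b28⊕b29⊕b30⊕b31 = 1⊕0⊕0⊕1⊕0⊕1⊕0⊕1⊕0⊕1⊕1⊕1⊕1⊕1⊕1⊕1 = 1
s8: b8⊕b9⊕b10⊕b11⊕b12⊕b13⊕b14⊕b15⊕b24⊕b25⊕b26⊕b27⊕b28⊕b29⊕b30⊕b31 = 0⊕0⊕1⊕1⊕0⊕1⊕0⊕1⊕0⊕1⊕1⊕0⊕1⊕1⊕1⊕1 = 0
s16: b16⊕b17⊕b18⊕b19⊕b20⊕b21⊕b22⊕b23⊕b24⊕b25⊕b26⊕b27⊕b28⊕b29⊕b30⊕b31 = 0⊕0⊕1⊕0⊕0⊕1⊕1⊕1⊕0⊕1⊕1⊕0⊕1⊕1⊕1⊕1 = 0
Syndrome (s16...s1) = 00100 → position 4.
Flip bit 4: corrected codeword = 1000001001101010010011101101111
Data bits at positions 3,5,6,7,9,10,11,12,13,14,15,17,18,19,20,21,22,23,24,25,26,27,28,29,30,31: 00010110101010011101101111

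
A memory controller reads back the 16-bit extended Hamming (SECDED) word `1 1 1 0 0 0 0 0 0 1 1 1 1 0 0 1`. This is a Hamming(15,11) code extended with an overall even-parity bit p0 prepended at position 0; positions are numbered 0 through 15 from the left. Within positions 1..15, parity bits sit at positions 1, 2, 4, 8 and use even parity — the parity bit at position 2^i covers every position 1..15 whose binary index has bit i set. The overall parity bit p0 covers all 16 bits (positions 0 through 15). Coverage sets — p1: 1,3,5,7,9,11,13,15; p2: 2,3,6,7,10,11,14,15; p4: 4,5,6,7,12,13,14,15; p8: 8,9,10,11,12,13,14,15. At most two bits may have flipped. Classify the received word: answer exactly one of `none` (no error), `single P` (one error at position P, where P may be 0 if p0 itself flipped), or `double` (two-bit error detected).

s1: b1⊕b3⊕b5⊕b7⊕b9⊕b11⊕b13⊕b15 = 1⊕0⊕0⊕0⊕1⊕1⊕0⊕1 = 0
s2: b2⊕b3⊕b6⊕b7⊕b10⊕b11⊕b14⊕b15 = 1⊕0⊕0⊕0⊕1⊕1⊕0⊕1 = 0
s4: b4⊕b5⊕b6⊕b7⊕b12⊕b13⊕b14⊕b15 = 0⊕0⊕0⊕0⊕1⊕0⊕0⊕1 = 0
s8: b8⊕b9⊕b10⊕b11⊕b12⊕b13⊕b14⊕b15 = 0⊕1⊕1⊕1⊕1⊕0⊕0⊕1 = 1
Syndrome (s8...s1) = 1000 → position 8.
Overall parity (XOR of all 16 bits, including p0): 1⊕1⊕1⊕0⊕0⊕0⊕0⊕0⊕0⊕1⊕1⊕1⊕1⊕0⊕0⊕1 = 0
Overall=0, syndrome position=8 → double-bit error detected (uncorrectable).

double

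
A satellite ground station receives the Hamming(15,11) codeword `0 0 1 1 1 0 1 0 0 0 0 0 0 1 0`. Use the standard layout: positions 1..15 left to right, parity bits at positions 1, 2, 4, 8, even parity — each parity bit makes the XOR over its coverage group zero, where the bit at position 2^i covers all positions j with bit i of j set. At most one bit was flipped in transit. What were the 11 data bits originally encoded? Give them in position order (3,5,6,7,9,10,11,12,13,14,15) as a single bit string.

s1: b1⊕b3⊕b5⊕b7⊕b9⊕b11⊕b13⊕b15 = 0⊕1⊕1⊕1⊕0⊕0⊕0⊕0 = 1
s2: b2⊕b3⊕b6⊕b7⊕b10⊕b11⊕b14⊕b15 = 0⊕1⊕0⊕1⊕0⊕0⊕1⊕0 = 1
s4: b4⊕b5⊕b6⊕b7⊕b12⊕b13⊕b14⊕b15 = 1⊕1⊕0⊕1⊕0⊕0⊕1⊕0 = 0
s8: b8⊕b9⊕b10⊕b11⊕b12⊕b13⊕b14⊕b15 = 0⊕0⊕0⊕0⊕0⊕0⊕1⊕0 = 1
Syndrome (s8...s1) = 1011 → position 11.
Flip bit 11: corrected codeword = 001110100010010
Data bits at positions 3,5,6,7,9,10,11,12,13,14,15: 11010010010

11010010010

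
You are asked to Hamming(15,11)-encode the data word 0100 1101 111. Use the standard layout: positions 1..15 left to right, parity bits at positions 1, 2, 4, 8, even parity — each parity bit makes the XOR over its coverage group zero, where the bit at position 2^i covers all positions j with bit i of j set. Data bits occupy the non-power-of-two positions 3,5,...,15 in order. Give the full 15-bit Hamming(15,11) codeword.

010110001101111

Place data bits at non-power-of-two positions: b3=0, b5=1, b6=0, b7=0, b9=1, b10=1, b11=0, b12=1, b13=1, b14=1, b15=1.
p1 = XOR of data positions {3,5,7,9,11,13,15} = 0⊕1⊕0⊕1⊕0⊕1⊕1 = 0
p2 = XOR of data positions {3,6,7,10,11,14,15} = 0⊕0⊕0⊕1⊕0⊕1⊕1 = 1
p4 = XOR of data positions {5,6,7,12,13,14,15} = 1⊕0⊕0⊕1⊕1⊕1⊕1 = 1
p8 = XOR of data positions {9,10,11,12,13,14,15} = 1⊕1⊕0⊕1⊕1⊕1⊕1 = 0
Codeword b1..b15 = 010110001101111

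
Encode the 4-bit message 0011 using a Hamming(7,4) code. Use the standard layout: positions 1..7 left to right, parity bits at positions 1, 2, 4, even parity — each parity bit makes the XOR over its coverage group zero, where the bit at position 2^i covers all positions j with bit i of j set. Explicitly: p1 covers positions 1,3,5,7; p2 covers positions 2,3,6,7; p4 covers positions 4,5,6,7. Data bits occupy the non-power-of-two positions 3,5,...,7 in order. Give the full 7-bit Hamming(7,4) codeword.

1000011

Place data bits at non-power-of-two positions: b3=0, b5=0, b6=1, b7=1.
p1 = XOR of data positions {3,5,7} = 0⊕0⊕1 = 1
p2 = XOR of data positions {3,6,7} = 0⊕1⊕1 = 0
p4 = XOR of data positions {5,6,7} = 0⊕1⊕1 = 0
Codeword b1..b7 = 1000011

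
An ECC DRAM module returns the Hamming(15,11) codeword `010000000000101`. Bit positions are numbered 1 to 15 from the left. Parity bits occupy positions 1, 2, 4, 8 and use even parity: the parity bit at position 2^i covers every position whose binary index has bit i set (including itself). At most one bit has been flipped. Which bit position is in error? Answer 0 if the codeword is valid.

0

s1: b1⊕b3⊕b5⊕b7⊕b9⊕b11⊕b13⊕b15 = 0⊕0⊕0⊕0⊕0⊕0⊕1⊕1 = 0
s2: b2⊕b3⊕b6⊕b7⊕b10⊕b11⊕b14⊕b15 = 1⊕0⊕0⊕0⊕0⊕0⊕0⊕1 = 0
s4: b4⊕b5⊕b6⊕b7⊕b12⊕b13⊕b14⊕b15 = 0⊕0⊕0⊕0⊕0⊕1⊕0⊕1 = 0
s8: b8⊕b9⊕b10⊕b11⊕b12⊕b13⊕b14⊕b15 = 0⊕0⊕0⊕0⊕0⊕1⊕0⊕1 = 0
Syndrome (s8...s1) = 0000 → position 0 (no error).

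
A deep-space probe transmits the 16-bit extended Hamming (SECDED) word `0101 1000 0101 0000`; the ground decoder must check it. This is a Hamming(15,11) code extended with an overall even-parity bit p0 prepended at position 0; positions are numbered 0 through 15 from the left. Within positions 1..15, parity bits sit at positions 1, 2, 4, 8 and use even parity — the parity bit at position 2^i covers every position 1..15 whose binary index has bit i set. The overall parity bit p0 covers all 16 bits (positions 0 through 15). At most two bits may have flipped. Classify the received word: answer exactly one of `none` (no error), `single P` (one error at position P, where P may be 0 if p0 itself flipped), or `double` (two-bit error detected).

s1: b1⊕b3⊕b5⊕b7⊕b9⊕b11⊕b13⊕b15 = 1⊕1⊕0⊕0⊕1⊕1⊕0⊕0 = 0
s2: b2⊕b3⊕b6⊕b7⊕b10⊕b11⊕b14⊕b15 = 0⊕1⊕0⊕0⊕0⊕1⊕0⊕0 = 0
s4: b4⊕b5⊕b6⊕b7⊕b12⊕b13⊕b14⊕b15 = 1⊕0⊕0⊕0⊕0⊕0⊕0⊕0 = 1
s8: b8⊕b9⊕b10⊕b11⊕b12⊕b13⊕b14⊕b15 = 0⊕1⊕0⊕1⊕0⊕0⊕0⊕0 = 0
Syndrome (s8...s1) = 0100 → position 4.
Overall parity (XOR of all 16 bits, including p0): 0⊕1⊕0⊕1⊕1⊕0⊕0⊕0⊕0⊕1⊕0⊕1⊕0⊕0⊕0⊕0 = 1
Overall=1, syndrome position=4 → single-bit error at position 4.

single 4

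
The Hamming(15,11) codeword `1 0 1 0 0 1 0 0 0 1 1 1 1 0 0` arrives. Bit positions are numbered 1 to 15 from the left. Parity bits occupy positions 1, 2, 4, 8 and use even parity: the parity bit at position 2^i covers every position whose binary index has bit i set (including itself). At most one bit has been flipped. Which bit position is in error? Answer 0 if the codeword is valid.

4

s1: b1⊕b3⊕b5⊕b7⊕b9⊕b11⊕b13⊕b15 = 1⊕1⊕0⊕0⊕0⊕1⊕1⊕0 = 0
s2: b2⊕b3⊕b6⊕b7⊕b10⊕b11⊕b14⊕b15 = 0⊕1⊕1⊕0⊕1⊕1⊕0⊕0 = 0
s4: b4⊕b5⊕b6⊕b7⊕b12⊕b13⊕b14⊕b15 = 0⊕0⊕1⊕0⊕1⊕1⊕0⊕0 = 1
s8: b8⊕b9⊕b10⊕b11⊕b12⊕b13⊕b14⊕b15 = 0⊕0⊕1⊕1⊕1⊕1⊕0⊕0 = 0
Syndrome (s8...s1) = 0100 → position 4.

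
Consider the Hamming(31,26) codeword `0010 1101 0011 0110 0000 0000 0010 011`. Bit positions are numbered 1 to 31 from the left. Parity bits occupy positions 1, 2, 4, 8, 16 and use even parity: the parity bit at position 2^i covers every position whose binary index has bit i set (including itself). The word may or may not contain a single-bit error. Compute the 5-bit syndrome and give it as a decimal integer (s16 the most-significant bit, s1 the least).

20

s1: b1⊕b3⊕b5⊕b7⊕b9⊕b11⊕b13⊕b15⊕b17⊕b19⊕b21⊕b23⊕b25⊕b27⊕b29⊕b31 = 0⊕1⊕1⊕0⊕0⊕1⊕0⊕1⊕0⊕0⊕0⊕0⊕0⊕1⊕0⊕1 = 0
s2: b2⊕b3⊕b6⊕b7⊕b10⊕b11⊕b14⊕b15⊕b18⊕b19⊕b22⊕b23⊕b26⊕b27⊕b30⊕b31 = 0⊕1⊕1⊕0⊕0⊕1⊕1⊕1⊕0⊕0⊕0⊕0⊕0⊕1⊕1⊕1 = 0
s4: b4⊕b5⊕b6⊕b7⊕b12⊕b13⊕b14⊕b15⊕b20⊕b21⊕b22⊕b23⊕b28⊕b29⊕b30⊕b31 = 0⊕1⊕1⊕0⊕1⊕0⊕1⊕1⊕0⊕0⊕0⊕0⊕0⊕0⊕1⊕1 = 1
s8: b8⊕b9⊕b10⊕b11⊕b12⊕b13⊕b14⊕b15⊕b24⊕b25⊕b26⊕b27⊕b28⊕b29⊕b30⊕b31 = 1⊕0⊕0⊕1⊕1⊕0⊕1⊕1⊕0⊕0⊕0⊕1⊕0⊕0⊕1⊕1 = 0
s16: b16⊕b17⊕b18⊕b19⊕b20⊕b21⊕b22⊕b23⊕b24⊕b25⊕b26⊕b27⊕b28⊕b29⊕b30⊕b31 = 0⊕0⊕0⊕0⊕0⊕0⊕0⊕0⊕0⊕0⊕0⊕1⊕0⊕0⊕1⊕1 = 1
Syndrome (s16...s1) = 10100 → position 20.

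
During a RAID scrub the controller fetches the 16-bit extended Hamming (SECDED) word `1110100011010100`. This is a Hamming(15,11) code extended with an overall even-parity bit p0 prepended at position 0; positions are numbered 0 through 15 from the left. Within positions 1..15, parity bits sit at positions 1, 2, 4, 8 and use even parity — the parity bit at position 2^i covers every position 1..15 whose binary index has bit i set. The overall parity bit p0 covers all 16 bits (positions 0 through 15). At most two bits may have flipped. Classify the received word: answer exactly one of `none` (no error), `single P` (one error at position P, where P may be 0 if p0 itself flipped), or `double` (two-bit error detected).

none

s1: b1⊕b3⊕b5⊕b7⊕b9⊕b11⊕b13⊕b15 = 1⊕0⊕0⊕0⊕1⊕1⊕1⊕0 = 0
s2: b2⊕b3⊕b6⊕b7⊕b10⊕b11⊕b14⊕b15 = 1⊕0⊕0⊕0⊕0⊕1⊕0⊕0 = 0
s4: b4⊕b5⊕b6⊕b7⊕b12⊕b13⊕b14⊕b15 = 1⊕0⊕0⊕0⊕0⊕1⊕0⊕0 = 0
s8: b8⊕b9⊕b10⊕b11⊕b12⊕b13⊕b14⊕b15 = 1⊕1⊕0⊕1⊕0⊕1⊕0⊕0 = 0
Syndrome (s8...s1) = 0000 → position 0 (no error).
Overall parity (XOR of all 16 bits, including p0): 1⊕1⊕1⊕0⊕1⊕0⊕0⊕0⊕1⊕1⊕0⊕1⊕0⊕1⊕0⊕0 = 0
Overall=0, syndrome position=0 → no error.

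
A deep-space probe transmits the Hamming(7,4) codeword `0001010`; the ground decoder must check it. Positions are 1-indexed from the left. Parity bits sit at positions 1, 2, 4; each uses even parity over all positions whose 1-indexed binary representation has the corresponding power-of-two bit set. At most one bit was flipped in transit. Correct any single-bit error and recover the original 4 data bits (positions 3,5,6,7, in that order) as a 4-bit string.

s1: b1⊕b3⊕b5⊕b7 = 0⊕0⊕0⊕0 = 0
s2: b2⊕b3⊕b6⊕b7 = 0⊕0⊕1⊕0 = 1
s4: b4⊕b5⊕b6⊕b7 = 1⊕0⊕1⊕0 = 0
Syndrome (s4...s1) = 010 → position 2.
Flip bit 2: corrected codeword = 0101010
Data bits at positions 3,5,6,7: 0010

0010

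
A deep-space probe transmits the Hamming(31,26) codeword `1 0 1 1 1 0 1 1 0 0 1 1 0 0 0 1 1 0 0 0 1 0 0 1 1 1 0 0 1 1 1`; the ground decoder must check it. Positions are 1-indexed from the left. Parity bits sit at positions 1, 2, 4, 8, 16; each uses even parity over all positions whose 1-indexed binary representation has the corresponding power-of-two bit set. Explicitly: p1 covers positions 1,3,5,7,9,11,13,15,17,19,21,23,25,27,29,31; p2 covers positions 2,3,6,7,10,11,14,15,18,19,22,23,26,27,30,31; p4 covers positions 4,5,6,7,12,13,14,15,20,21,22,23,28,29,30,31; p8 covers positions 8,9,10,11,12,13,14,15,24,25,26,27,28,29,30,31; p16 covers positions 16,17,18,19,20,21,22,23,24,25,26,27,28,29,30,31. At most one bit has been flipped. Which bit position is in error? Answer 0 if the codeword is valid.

24

s1: b1⊕b3⊕b5⊕b7⊕b9⊕b11⊕b13⊕b15⊕b17⊕b19⊕b21⊕b23⊕b25⊕b27⊕b29⊕b31 = 1⊕1⊕1⊕1⊕0⊕1⊕0⊕0⊕1⊕0⊕1⊕0⊕1⊕0⊕1⊕1 = 0
s2: b2⊕b3⊕b6⊕b7⊕b10⊕b11⊕b14⊕b15⊕b18⊕b19⊕b22⊕b23⊕b26⊕b27⊕b30⊕b31 = 0⊕1⊕0⊕1⊕0⊕1⊕0⊕0⊕0⊕0⊕0⊕0⊕1⊕0⊕1⊕1 = 0
s4: b4⊕b5⊕b6⊕b7⊕b12⊕b13⊕b14⊕b15⊕b20⊕b21⊕b22⊕b23⊕b28⊕b29⊕b30⊕b31 = 1⊕1⊕0⊕1⊕1⊕0⊕0⊕0⊕0⊕1⊕0⊕0⊕0⊕1⊕1⊕1 = 0
s8: b8⊕b9⊕b10⊕b11⊕b12⊕b13⊕b14⊕b15⊕b24⊕b25⊕b26⊕b27⊕b28⊕b29⊕b30⊕b31 = 1⊕0⊕0⊕1⊕1⊕0⊕0⊕0⊕1⊕1⊕1⊕0⊕0⊕1⊕1⊕1 = 1
s16: b16⊕b17⊕b18⊕b19⊕b20⊕b21⊕b22⊕b23⊕b24⊕b25⊕b26⊕b27⊕b28⊕b29⊕b30⊕b31 = 1⊕1⊕0⊕0⊕0⊕1⊕0⊕0⊕1⊕1⊕1⊕0⊕0⊕1⊕1⊕1 = 1
Syndrome (s16...s1) = 11000 → position 24.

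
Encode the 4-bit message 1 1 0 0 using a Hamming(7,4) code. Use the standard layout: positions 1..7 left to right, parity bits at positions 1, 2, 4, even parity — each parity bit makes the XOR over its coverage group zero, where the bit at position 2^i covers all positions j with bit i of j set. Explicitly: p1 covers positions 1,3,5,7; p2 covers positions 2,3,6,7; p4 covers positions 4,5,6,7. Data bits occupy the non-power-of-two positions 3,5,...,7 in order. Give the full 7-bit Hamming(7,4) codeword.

Place data bits at non-power-of-two positions: b3=1, b5=1, b6=0, b7=0.
p1 = XOR of data positions {3,5,7} = 1⊕1⊕0 = 0
p2 = XOR of data positions {3,6,7} = 1⊕0⊕0 = 1
p4 = XOR of data positions {5,6,7} = 1⊕0⊕0 = 1
Codeword b1..b7 = 0111100

0111100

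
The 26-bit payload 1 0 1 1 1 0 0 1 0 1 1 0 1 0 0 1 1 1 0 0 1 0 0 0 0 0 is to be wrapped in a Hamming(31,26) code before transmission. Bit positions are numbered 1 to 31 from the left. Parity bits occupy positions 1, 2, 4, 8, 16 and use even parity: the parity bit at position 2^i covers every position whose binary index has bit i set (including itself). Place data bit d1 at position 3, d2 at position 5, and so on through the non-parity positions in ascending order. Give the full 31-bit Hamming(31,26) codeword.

Place data bits at non-power-of-two positions: b3=1, b5=0, b6=1, b7=1, b9=1, b10=0, b11=0, b12=1, b13=0, b14=1, b15=1, b17=0, b18=1, b19=0, b20=0, b21=1, b22=1, b23=1, b24=0, b25=0, b26=1, b27=0, b28=0, b29=0, b30=0, b31=0.
p1 = XOR of data positions {3,5,7,9,11,13,15,17,19,21,23,25,27,29,31} = 1⊕0⊕1⊕1⊕0⊕0⊕1⊕0⊕0⊕1⊕1⊕0⊕0⊕0⊕0 = 0
p2 = XOR of data positions {3,6,7,10,11,14,15,18,19,22,23,26,27,30,31} = 1⊕1⊕1⊕0⊕0⊕1⊕1⊕1⊕0⊕1⊕1⊕1⊕0⊕0⊕0 = 1
p4 = XOR of data positions {5,6,7,12,13,14,15,20,21,22,23,28,29,30,31} = 0⊕1⊕1⊕1⊕0⊕1⊕1⊕0⊕1⊕1⊕1⊕0⊕0⊕0⊕0 = 0
p8 = XOR of data positions {9,10,11,12,13,14,15,24,25,26,27,28,29,30,31} = 1⊕0⊕0⊕1⊕0⊕1⊕1⊕0⊕0⊕1⊕0⊕0⊕0⊕0⊕0 = 1
p16 = XOR of data positions {17,18,19,20,21,22,23,24,25,26,27,28,29,30,31} = 0⊕1⊕0⊕0⊕1⊕1⊕1⊕0⊕0⊕1⊕0⊕0⊕0⊕0⊕0 = 1
Codeword b1..b31 = 0110011110010111010011100100000

0110011110010111010011100100000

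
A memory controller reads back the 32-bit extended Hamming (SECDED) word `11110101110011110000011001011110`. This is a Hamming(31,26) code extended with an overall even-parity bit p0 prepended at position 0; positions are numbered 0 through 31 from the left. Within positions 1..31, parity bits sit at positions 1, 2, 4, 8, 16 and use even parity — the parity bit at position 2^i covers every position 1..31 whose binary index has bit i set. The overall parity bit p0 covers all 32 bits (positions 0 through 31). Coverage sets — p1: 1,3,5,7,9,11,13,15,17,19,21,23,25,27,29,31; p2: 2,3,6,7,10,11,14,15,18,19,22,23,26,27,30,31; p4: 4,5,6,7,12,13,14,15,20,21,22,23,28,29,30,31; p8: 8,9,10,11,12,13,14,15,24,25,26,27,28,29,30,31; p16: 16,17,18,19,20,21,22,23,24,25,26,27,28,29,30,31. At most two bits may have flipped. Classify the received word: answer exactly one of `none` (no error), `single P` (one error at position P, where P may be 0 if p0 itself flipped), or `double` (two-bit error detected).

single 29

s1: b1⊕b3⊕b5⊕b7⊕b9⊕b11⊕b13⊕b15⊕b17⊕b19⊕b21⊕b23⊕b25⊕b27⊕b29⊕b31 = 1⊕1⊕1⊕1⊕1⊕0⊕1⊕1⊕0⊕0⊕1⊕0⊕1⊕1⊕1⊕0 = 1
s2: b2⊕b3⊕b6⊕b7⊕b10⊕b11⊕b14⊕b15⊕b18⊕b19⊕b22⊕b23⊕b26⊕b27⊕b30⊕b31 = 1⊕1⊕0⊕1⊕0⊕0⊕1⊕1⊕0⊕0⊕1⊕0⊕0⊕1⊕1⊕0 = 0
s4: b4⊕b5⊕b6⊕b7⊕b12⊕b13⊕b14⊕b15⊕b20⊕b21⊕b22⊕b23⊕b28⊕b29⊕b30⊕b31 = 0⊕1⊕0⊕1⊕1⊕1⊕1⊕1⊕0⊕1⊕1⊕0⊕1⊕1⊕1⊕0 = 1
s8: b8⊕b9⊕b10⊕b11⊕b12⊕b13⊕b14⊕b15⊕b24⊕b25⊕b26⊕b27⊕b28⊕b29⊕b30⊕b31 = 1⊕1⊕0⊕0⊕1⊕1⊕1⊕1⊕0⊕1⊕0⊕1⊕1⊕1⊕1⊕0 = 1
s16: b16⊕b17⊕b18⊕b19⊕b20⊕b21⊕b22⊕b23⊕b24⊕b25⊕b26⊕b27⊕b28⊕b29⊕b30⊕b31 = 0⊕0⊕0⊕0⊕0⊕1⊕1⊕0⊕0⊕1⊕0⊕1⊕1⊕1⊕1⊕0 = 1
Syndrome (s16...s1) = 11101 → position 29.
Overall parity (XOR of all 32 bits, including p0): 1⊕1⊕1⊕1⊕0⊕1⊕0⊕1⊕1⊕1⊕0⊕0⊕1⊕1⊕1⊕1⊕0⊕0⊕0⊕0⊕0⊕1⊕1⊕0⊕0⊕1⊕0⊕1⊕1⊕1⊕1⊕0 = 1
Overall=1, syndrome position=29 → single-bit error at position 29.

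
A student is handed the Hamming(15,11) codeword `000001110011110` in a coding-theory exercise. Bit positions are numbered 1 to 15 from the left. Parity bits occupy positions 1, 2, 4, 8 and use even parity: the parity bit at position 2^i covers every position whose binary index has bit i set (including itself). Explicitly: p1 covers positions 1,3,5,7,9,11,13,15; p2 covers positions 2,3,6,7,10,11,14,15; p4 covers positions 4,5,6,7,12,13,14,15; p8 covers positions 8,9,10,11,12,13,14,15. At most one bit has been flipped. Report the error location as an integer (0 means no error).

s1: b1⊕b3⊕b5⊕b7⊕b9⊕b11⊕b13⊕b15 = 0⊕0⊕0⊕1⊕0⊕1⊕1⊕0 = 1
s2: b2⊕b3⊕b6⊕b7⊕b10⊕b11⊕b14⊕b15 = 0⊕0⊕1⊕1⊕0⊕1⊕1⊕0 = 0
s4: b4⊕b5⊕b6⊕b7⊕b12⊕b13⊕b14⊕b15 = 0⊕0⊕1⊕1⊕1⊕1⊕1⊕0 = 1
s8: b8⊕b9⊕b10⊕b11⊕b12⊕b13⊕b14⊕b15 = 1⊕0⊕0⊕1⊕1⊕1⊕1⊕0 = 1
Syndrome (s8...s1) = 1101 → position 13.

13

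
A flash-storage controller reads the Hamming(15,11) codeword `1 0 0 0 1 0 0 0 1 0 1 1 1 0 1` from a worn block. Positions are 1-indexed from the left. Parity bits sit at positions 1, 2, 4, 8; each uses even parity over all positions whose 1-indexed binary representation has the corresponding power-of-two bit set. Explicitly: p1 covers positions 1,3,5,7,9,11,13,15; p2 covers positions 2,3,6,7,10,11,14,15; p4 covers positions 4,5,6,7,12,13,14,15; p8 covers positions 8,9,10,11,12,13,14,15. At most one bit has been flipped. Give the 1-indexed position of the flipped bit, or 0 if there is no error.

s1: b1⊕b3⊕b5⊕b7⊕b9⊕b11⊕b13⊕b15 = 1⊕0⊕1⊕0⊕1⊕1⊕1⊕1 = 0
s2: b2⊕b3⊕b6⊕b7⊕b10⊕b11⊕b14⊕b15 = 0⊕0⊕0⊕0⊕0⊕1⊕0⊕1 = 0
s4: b4⊕b5⊕b6⊕b7⊕b12⊕b13⊕b14⊕b15 = 0⊕1⊕0⊕0⊕1⊕1⊕0⊕1 = 0
s8: b8⊕b9⊕b10⊕b11⊕b12⊕b13⊕b14⊕b15 = 0⊕1⊕0⊕1⊕1⊕1⊕0⊕1 = 1
Syndrome (s8...s1) = 1000 → position 8.

8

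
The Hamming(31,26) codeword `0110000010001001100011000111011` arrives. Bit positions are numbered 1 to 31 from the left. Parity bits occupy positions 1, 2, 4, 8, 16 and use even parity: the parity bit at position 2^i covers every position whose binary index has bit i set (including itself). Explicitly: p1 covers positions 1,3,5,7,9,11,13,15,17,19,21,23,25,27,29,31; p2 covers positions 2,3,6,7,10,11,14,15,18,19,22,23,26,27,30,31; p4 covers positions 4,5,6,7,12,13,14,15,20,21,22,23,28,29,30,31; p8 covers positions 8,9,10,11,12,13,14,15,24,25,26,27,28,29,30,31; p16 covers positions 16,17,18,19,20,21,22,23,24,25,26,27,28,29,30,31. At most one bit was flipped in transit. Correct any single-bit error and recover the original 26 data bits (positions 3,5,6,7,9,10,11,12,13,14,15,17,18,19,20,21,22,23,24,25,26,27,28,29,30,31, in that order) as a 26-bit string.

s1: b1⊕b3⊕b5⊕b7⊕b9⊕b11⊕b13⊕b15⊕b17⊕b19⊕b21⊕b23⊕b25⊕b27⊕b29⊕b31 = 0⊕1⊕0⊕0⊕1⊕0⊕1⊕0⊕1⊕0⊕1⊕0⊕0⊕1⊕0⊕1 = 1
s2: b2⊕b3⊕b6⊕b7⊕b10⊕b11⊕b14⊕b15⊕b18⊕b19⊕b22⊕b23⊕b26⊕b27⊕b30⊕b31 = 1⊕1⊕0⊕0⊕0⊕0⊕0⊕0⊕0⊕0⊕1⊕0⊕1⊕1⊕1⊕1 = 1
s4: b4⊕b5⊕b6⊕b7⊕b12⊕b13⊕b14⊕b15⊕b20⊕b21⊕b22⊕b23⊕b28⊕b29⊕b30⊕b31 = 0⊕0⊕0⊕0⊕0⊕1⊕0⊕0⊕0⊕1⊕1⊕0⊕1⊕0⊕1⊕1 = 0
s8: b8⊕b9⊕b10⊕b11⊕b12⊕b13⊕b14⊕b15⊕b24⊕b25⊕b26⊕b27⊕b28⊕b29⊕b30⊕b31 = 0⊕1⊕0⊕0⊕0⊕1⊕0⊕0⊕0⊕0⊕1⊕1⊕1⊕0⊕1⊕1 = 1
s16: b16⊕b17⊕b18⊕b19⊕b20⊕b21⊕b22⊕b23⊕b24⊕b25⊕b26⊕b27⊕b28⊕b29⊕b30⊕b31 = 1⊕1⊕0⊕0⊕0⊕1⊕1⊕0⊕0⊕0⊕1⊕1⊕1⊕0⊕1⊕1 = 1
Syndrome (s16...s1) = 11011 → position 27.
Flip bit 27: corrected codeword = 0110000010001001100011000101011
Data bits at positions 3,5,6,7,9,10,11,12,13,14,15,17,18,19,20,21,22,23,24,25,26,27,28,29,30,31: 10001000100100011000101011

10001000100100011000101011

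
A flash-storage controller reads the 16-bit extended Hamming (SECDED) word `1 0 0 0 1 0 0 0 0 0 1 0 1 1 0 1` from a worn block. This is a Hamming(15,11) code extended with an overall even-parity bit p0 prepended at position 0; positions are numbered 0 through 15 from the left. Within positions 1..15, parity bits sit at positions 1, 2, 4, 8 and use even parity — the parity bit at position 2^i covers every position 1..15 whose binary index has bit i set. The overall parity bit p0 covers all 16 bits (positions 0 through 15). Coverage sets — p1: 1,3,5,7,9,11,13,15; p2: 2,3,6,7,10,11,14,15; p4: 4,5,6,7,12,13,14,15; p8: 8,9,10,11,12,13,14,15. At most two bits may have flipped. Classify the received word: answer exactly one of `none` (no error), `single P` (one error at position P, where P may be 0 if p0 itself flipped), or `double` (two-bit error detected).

s1: b1⊕b3⊕b5⊕b7⊕b9⊕b11⊕b13⊕b15 = 0⊕0⊕0⊕0⊕0⊕0⊕1⊕1 = 0
s2: b2⊕b3⊕b6⊕b7⊕b10⊕b11⊕b14⊕b15 = 0⊕0⊕0⊕0⊕1⊕0⊕0⊕1 = 0
s4: b4⊕b5⊕b6⊕b7⊕b12⊕b13⊕b14⊕b15 = 1⊕0⊕0⊕0⊕1⊕1⊕0⊕1 = 0
s8: b8⊕b9⊕b10⊕b11⊕b12⊕b13⊕b14⊕b15 = 0⊕0⊕1⊕0⊕1⊕1⊕0⊕1 = 0
Syndrome (s8...s1) = 0000 → position 0 (no error).
Overall parity (XOR of all 16 bits, including p0): 1⊕0⊕0⊕0⊕1⊕0⊕0⊕0⊕0⊕0⊕1⊕0⊕1⊕1⊕0⊕1 = 0
Overall=0, syndrome position=0 → no error.

none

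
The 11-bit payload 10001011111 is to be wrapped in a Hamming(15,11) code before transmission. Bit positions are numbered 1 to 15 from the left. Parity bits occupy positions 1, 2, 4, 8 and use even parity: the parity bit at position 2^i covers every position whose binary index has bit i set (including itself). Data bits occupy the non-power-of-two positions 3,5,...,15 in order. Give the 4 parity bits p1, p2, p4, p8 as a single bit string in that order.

1000

Place data bits at non-power-of-two positions: b3=1, b5=0, b6=0, b7=0, b9=1, b10=0, b11=1, b12=1, b13=1, b14=1, b15=1.
p1 = XOR of data positions {3,5,7,9,11,13,15} = 1⊕0⊕0⊕1⊕1⊕1⊕1 = 1
p2 = XOR of data positions {3,6,7,10,11,14,15} = 1⊕0⊕0⊕0⊕1⊕1⊕1 = 0
p4 = XOR of data positions {5,6,7,12,13,14,15} = 0⊕0⊕0⊕1⊕1⊕1⊕1 = 0
p8 = XOR of data positions {9,10,11,12,13,14,15} = 1⊕0⊕1⊕1⊕1⊕1⊕1 = 0
Parity bits p1,p2,p4,p8 = 1000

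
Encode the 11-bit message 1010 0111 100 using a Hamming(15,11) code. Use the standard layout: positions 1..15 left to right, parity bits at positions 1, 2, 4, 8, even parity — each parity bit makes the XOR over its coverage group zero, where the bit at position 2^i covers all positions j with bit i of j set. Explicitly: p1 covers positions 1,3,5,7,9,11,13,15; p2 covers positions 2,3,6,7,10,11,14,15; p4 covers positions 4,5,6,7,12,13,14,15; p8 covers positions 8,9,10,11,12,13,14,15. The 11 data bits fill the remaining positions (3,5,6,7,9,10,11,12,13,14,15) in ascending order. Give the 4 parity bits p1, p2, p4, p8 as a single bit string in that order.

Place data bits at non-power-of-two positions: b3=1, b5=0, b6=1, b7=0, b9=0, b10=1, b11=1, b12=1, b13=1, b14=0, b15=0.
p1 = XOR of data positions {3,5,7,9,11,13,15} = 1⊕0⊕0⊕0⊕1⊕1⊕0 = 1
p2 = XOR of data positions {3,6,7,10,11,14,15} = 1⊕1⊕0⊕1⊕1⊕0⊕0 = 0
p4 = XOR of data positions {5,6,7,12,13,14,15} = 0⊕1⊕0⊕1⊕1⊕0⊕0 = 1
p8 = XOR of data positions {9,10,11,12,13,14,15} = 0⊕1⊕1⊕1⊕1⊕0⊕0 = 0
Parity bits p1,p2,p4,p8 = 1010

1010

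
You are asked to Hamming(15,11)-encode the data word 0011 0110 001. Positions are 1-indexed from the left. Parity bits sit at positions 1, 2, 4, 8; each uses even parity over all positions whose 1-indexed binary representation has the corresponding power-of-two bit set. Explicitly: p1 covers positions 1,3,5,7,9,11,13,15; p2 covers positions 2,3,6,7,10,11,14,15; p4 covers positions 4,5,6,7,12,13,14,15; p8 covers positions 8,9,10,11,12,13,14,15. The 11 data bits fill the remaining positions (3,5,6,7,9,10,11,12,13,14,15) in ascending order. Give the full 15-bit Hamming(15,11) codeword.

110101110110001

Place data bits at non-power-of-two positions: b3=0, b5=0, b6=1, b7=1, b9=0, b10=1, b11=1, b12=0, b13=0, b14=0, b15=1.
p1 = XOR of data positions {3,5,7,9,11,13,15} = 0⊕0⊕1⊕0⊕1⊕0⊕1 = 1
p2 = XOR of data positions {3,6,7,10,11,14,15} = 0⊕1⊕1⊕1⊕1⊕0⊕1 = 1
p4 = XOR of data positions {5,6,7,12,13,14,15} = 0⊕1⊕1⊕0⊕0⊕0⊕1 = 1
p8 = XOR of data positions {9,10,11,12,13,14,15} = 0⊕1⊕1⊕0⊕0⊕0⊕1 = 1
Codeword b1..b15 = 110101110110001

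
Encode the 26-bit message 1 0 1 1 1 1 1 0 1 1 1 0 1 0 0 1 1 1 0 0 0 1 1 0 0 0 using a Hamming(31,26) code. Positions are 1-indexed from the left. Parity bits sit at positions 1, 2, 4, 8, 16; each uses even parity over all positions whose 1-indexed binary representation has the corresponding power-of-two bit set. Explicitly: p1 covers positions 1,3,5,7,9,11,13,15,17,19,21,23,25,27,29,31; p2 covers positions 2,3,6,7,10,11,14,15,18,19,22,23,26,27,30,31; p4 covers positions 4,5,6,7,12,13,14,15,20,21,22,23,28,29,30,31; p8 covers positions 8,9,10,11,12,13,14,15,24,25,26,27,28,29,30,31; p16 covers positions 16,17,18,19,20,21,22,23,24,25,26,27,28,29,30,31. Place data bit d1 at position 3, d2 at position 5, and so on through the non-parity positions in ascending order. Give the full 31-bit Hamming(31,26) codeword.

Place data bits at non-power-of-two positions: b3=1, b5=0, b6=1, b7=1, b9=1, b10=1, b11=1, b12=0, b13=1, b14=1, b15=1, b17=0, b18=1, b19=0, b20=0, b21=1, b22=1, b23=1, b24=0, b25=0, b26=0, b27=1, b28=1, b29=0, b30=0, b31=0.
p1 = XOR of data positions {3,5,7,9,11,13,15,17,19,21,23,25,27,29,31} = 1⊕0⊕1⊕1⊕1⊕1⊕1⊕0⊕0⊕1⊕1⊕0⊕1⊕0⊕0 = 1
p2 = XOR of data positions {3,6,7,10,11,14,15,18,19,22,23,26,27,30,31} = 1⊕1⊕1⊕1⊕1⊕1⊕1⊕1⊕0⊕1⊕1⊕0⊕1⊕0⊕0 = 1
p4 = XOR of data positions {5,6,7,12,13,14,15,20,21,22,23,28,29,30,31} = 0⊕1⊕1⊕0⊕1⊕1⊕1⊕0⊕1⊕1⊕1⊕1⊕0⊕0⊕0 = 1
p8 = XOR of data positions {9,10,11,12,13,14,15,24,25,26,27,28,29,30,31} = 1⊕1⊕1⊕0⊕1⊕1⊕1⊕0⊕0⊕0⊕1⊕1⊕0⊕0⊕0 = 0
p16 = XOR of data positions {17,18,19,20,21,22,23,24,25,26,27,28,29,30,31} = 0⊕1⊕0⊕0⊕1⊕1⊕1⊕0⊕0⊕0⊕1⊕1⊕0⊕0⊕0 = 0
Codeword b1..b31 = 1111011011101110010011100011000

1111011011101110010011100011000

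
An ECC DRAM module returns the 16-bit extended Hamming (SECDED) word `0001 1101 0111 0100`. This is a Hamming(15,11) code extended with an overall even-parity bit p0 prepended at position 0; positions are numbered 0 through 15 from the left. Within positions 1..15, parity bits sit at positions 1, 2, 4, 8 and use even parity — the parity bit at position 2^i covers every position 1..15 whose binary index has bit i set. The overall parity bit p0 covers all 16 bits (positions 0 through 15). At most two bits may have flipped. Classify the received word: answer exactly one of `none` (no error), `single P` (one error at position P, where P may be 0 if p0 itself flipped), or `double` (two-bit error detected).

none

s1: b1⊕b3⊕b5⊕b7⊕b9⊕b11⊕b13⊕b15 = 0⊕1⊕1⊕1⊕1⊕1⊕1⊕0 = 0
s2: b2⊕b3⊕b6⊕b7⊕b10⊕b11⊕b14⊕b15 = 0⊕1⊕0⊕1⊕1⊕1⊕0⊕0 = 0
s4: b4⊕b5⊕b6⊕b7⊕b12⊕b13⊕b14⊕b15 = 1⊕1⊕0⊕1⊕0⊕1⊕0⊕0 = 0
s8: b8⊕b9⊕b10⊕b11⊕b12⊕b13⊕b14⊕b15 = 0⊕1⊕1⊕1⊕0⊕1⊕0⊕0 = 0
Syndrome (s8...s1) = 0000 → position 0 (no error).
Overall parity (XOR of all 16 bits, including p0): 0⊕0⊕0⊕1⊕1⊕1⊕0⊕1⊕0⊕1⊕1⊕1⊕0⊕1⊕0⊕0 = 0
Overall=0, syndrome position=0 → no error.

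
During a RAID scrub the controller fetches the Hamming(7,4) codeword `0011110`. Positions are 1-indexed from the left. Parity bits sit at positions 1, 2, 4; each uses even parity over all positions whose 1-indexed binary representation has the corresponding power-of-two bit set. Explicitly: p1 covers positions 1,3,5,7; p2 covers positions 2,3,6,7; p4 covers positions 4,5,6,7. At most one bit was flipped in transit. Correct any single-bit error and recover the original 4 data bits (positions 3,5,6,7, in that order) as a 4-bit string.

1110

s1: b1⊕b3⊕b5⊕b7 = 0⊕1⊕1⊕0 = 0
s2: b2⊕b3⊕b6⊕b7 = 0⊕1⊕1⊕0 = 0
s4: b4⊕b5⊕b6⊕b7 = 1⊕1⊕1⊕0 = 1
Syndrome (s4...s1) = 100 → position 4.
Flip bit 4: corrected codeword = 0010110
Data bits at positions 3,5,6,7: 1110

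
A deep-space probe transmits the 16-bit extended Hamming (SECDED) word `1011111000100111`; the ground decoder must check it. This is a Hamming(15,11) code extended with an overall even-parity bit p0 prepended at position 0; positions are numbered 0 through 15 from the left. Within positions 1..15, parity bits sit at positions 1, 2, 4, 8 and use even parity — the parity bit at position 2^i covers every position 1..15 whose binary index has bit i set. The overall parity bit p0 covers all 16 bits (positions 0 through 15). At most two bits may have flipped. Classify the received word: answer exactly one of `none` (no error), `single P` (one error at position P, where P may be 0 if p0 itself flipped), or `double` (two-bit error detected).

s1: b1⊕b3⊕b5⊕b7⊕b9⊕b11⊕b13⊕b15 = 0⊕1⊕1⊕0⊕0⊕0⊕1⊕1 = 0
s2: b2⊕b3⊕b6⊕b7⊕b10⊕b11⊕b14⊕b15 = 1⊕1⊕1⊕0⊕1⊕0⊕1⊕1 = 0
s4: b4⊕b5⊕b6⊕b7⊕b12⊕b13⊕b14⊕b15 = 1⊕1⊕1⊕0⊕0⊕1⊕1⊕1 = 0
s8: b8⊕b9⊕b10⊕b11⊕b12⊕b13⊕b14⊕b15 = 0⊕0⊕1⊕0⊕0⊕1⊕1⊕1 = 0
Syndrome (s8...s1) = 0000 → position 0 (no error).
Overall parity (XOR of all 16 bits, including p0): 1⊕0⊕1⊕1⊕1⊕1⊕1⊕0⊕0⊕0⊕1⊕0⊕0⊕1⊕1⊕1 = 0
Overall=0, syndrome position=0 → no error.

none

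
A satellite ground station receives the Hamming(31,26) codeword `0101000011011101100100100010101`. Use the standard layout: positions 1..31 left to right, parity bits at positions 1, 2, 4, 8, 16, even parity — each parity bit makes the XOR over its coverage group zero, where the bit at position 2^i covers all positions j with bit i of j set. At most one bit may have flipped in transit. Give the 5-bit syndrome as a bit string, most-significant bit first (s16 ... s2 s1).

s1: b1⊕b3⊕b5⊕b7⊕b9⊕b11⊕b13⊕b15⊕b17⊕b19⊕b21⊕b23⊕b25⊕b27⊕b29⊕b31 = 0⊕0⊕0⊕0⊕1⊕0⊕1⊕0⊕1⊕0⊕0⊕1⊕0⊕1⊕1⊕1 = 1
s2: b2⊕b3⊕b6⊕b7⊕b10⊕b11⊕b14⊕b15⊕b18⊕b19⊕b22⊕b23⊕b26⊕b27⊕b30⊕b31 = 1⊕0⊕0⊕0⊕1⊕0⊕1⊕0⊕0⊕0⊕0⊕1⊕0⊕1⊕0⊕1 = 0
s4: b4⊕b5⊕b6⊕b7⊕b12⊕b13⊕b14⊕b15⊕b20⊕b21⊕b22⊕b23⊕b28⊕b29⊕b30⊕b31 = 1⊕0⊕0⊕0⊕1⊕1⊕1⊕0⊕1⊕0⊕0⊕1⊕0⊕1⊕0⊕1 = 0
s8: b8⊕b9⊕b10⊕b11⊕b12⊕b13⊕b14⊕b15⊕b24⊕b25⊕b26⊕b27⊕b28⊕b29⊕b30⊕b31 = 0⊕1⊕1⊕0⊕1⊕1⊕1⊕0⊕0⊕0⊕0⊕1⊕0⊕1⊕0⊕1 = 0
s16: b16⊕b17⊕b18⊕b19⊕b20⊕b21⊕b22⊕b23⊕b24⊕b25⊕b26⊕b27⊕b28⊕b29⊕b30⊕b31 = 1⊕1⊕0⊕0⊕1⊕0⊕0⊕1⊕0⊕0⊕0⊕1⊕0⊕1⊕0⊕1 = 1
Syndrome (s16...s1) = 10001 → position 17.

10001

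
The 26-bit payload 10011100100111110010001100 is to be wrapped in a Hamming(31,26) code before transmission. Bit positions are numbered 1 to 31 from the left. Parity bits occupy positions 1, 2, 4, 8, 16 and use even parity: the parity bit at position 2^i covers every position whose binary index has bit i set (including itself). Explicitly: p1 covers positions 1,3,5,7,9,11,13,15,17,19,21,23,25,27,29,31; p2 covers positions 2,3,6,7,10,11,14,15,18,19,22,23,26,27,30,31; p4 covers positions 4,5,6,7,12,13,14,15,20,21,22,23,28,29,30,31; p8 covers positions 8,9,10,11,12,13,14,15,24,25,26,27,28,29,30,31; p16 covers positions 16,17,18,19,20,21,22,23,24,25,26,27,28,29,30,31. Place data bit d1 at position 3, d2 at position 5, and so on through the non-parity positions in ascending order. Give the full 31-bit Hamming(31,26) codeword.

0110001011001000111110010001100

Place data bits at non-power-of-two positions: b3=1, b5=0, b6=0, b7=1, b9=1, b10=1, b11=0, b12=0, b13=1, b14=0, b15=0, b17=1, b18=1, b19=1, b20=1, b21=1, b22=0, b23=0, b24=1, b25=0, b26=0, b27=0, b28=1, b29=1, b30=0, b31=0.
p1 = XOR of data positions {3,5,7,9,11,13,15,17,19,21,23,25,27,29,31} = 1⊕0⊕1⊕1⊕0⊕1⊕0⊕1⊕1⊕1⊕0⊕0⊕0⊕1⊕0 = 0
p2 = XOR of data positions {3,6,7,10,11,14,15,18,19,22,23,26,27,30,31} = 1⊕0⊕1⊕1⊕0⊕0⊕0⊕1⊕1⊕0⊕0⊕0⊕0⊕0⊕0 = 1
p4 = XOR of data positions {5,6,7,12,13,14,15,20,21,22,23,28,29,30,31} = 0⊕0⊕1⊕0⊕1⊕0⊕0⊕1⊕1⊕0⊕0⊕1⊕1⊕0⊕0 = 0
p8 = XOR of data positions {9,10,11,12,13,14,15,24,25,26,27,28,29,30,31} = 1⊕1⊕0⊕0⊕1⊕0⊕0⊕1⊕0⊕0⊕0⊕1⊕1⊕0⊕0 = 0
p16 = XOR of data positions {17,18,19,20,21,22,23,24,25,26,27,28,29,30,31} = 1⊕1⊕1⊕1⊕1⊕0⊕0⊕1⊕0⊕0⊕0⊕1⊕1⊕0⊕0 = 0
Codeword b1..b31 = 0110001011001000111110010001100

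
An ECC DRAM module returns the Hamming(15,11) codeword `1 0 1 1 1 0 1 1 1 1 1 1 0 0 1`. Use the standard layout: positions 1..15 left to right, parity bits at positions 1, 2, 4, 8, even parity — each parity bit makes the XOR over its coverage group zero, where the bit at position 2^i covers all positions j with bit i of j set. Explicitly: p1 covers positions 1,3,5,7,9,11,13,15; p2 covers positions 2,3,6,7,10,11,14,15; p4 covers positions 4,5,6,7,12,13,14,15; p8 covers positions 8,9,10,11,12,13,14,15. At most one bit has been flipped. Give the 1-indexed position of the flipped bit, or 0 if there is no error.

7

s1: b1⊕b3⊕b5⊕b7⊕b9⊕b11⊕b13⊕b15 = 1⊕1⊕1⊕1⊕1⊕1⊕0⊕1 = 1
s2: b2⊕b3⊕b6⊕b7⊕b10⊕b11⊕b14⊕b15 = 0⊕1⊕0⊕1⊕1⊕1⊕0⊕1 = 1
s4: b4⊕b5⊕b6⊕b7⊕b12⊕b13⊕b14⊕b15 = 1⊕1⊕0⊕1⊕1⊕0⊕0⊕1 = 1
s8: b8⊕b9⊕b10⊕b11⊕b12⊕b13⊕b14⊕b15 = 1⊕1⊕1⊕1⊕1⊕0⊕0⊕1 = 0
Syndrome (s8...s1) = 0111 → position 7.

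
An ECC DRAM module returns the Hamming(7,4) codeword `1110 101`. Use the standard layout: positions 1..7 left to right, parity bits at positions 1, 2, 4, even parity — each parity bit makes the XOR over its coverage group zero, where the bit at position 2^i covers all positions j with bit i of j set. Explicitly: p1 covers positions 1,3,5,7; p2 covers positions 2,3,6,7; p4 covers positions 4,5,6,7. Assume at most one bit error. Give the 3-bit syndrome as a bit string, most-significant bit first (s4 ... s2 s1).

010

s1: b1⊕b3⊕b5⊕b7 = 1⊕1⊕1⊕1 = 0
s2: b2⊕b3⊕b6⊕b7 = 1⊕1⊕0⊕1 = 1
s4: b4⊕b5⊕b6⊕b7 = 0⊕1⊕0⊕1 = 0
Syndrome (s4...s1) = 010 → position 2.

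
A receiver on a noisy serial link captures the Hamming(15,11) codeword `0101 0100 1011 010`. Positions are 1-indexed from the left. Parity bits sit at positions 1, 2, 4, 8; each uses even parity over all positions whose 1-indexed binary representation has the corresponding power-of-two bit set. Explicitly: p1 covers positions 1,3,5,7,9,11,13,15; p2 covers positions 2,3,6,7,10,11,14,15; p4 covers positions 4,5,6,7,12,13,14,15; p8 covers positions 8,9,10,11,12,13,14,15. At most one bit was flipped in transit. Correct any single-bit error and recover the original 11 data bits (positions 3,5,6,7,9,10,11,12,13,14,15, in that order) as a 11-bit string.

s1: b1⊕b3⊕b5⊕b7⊕b9⊕b11⊕b13⊕b15 = 0⊕0⊕0⊕0⊕1⊕1⊕0⊕0 = 0
s2: b2⊕b3⊕b6⊕b7⊕b10⊕b11⊕b14⊕b15 = 1⊕0⊕1⊕0⊕0⊕1⊕1⊕0 = 0
s4: b4⊕b5⊕b6⊕b7⊕b12⊕b13⊕b14⊕b15 = 1⊕0⊕1⊕0⊕1⊕0⊕1⊕0 = 0
s8: b8⊕b9⊕b10⊕b11⊕b12⊕b13⊕b14⊕b15 = 0⊕1⊕0⊕1⊕1⊕0⊕1⊕0 = 0
Syndrome (s8...s1) = 0000 → position 0 (no error).
No correction needed.
Data bits at positions 3,5,6,7,9,10,11,12,13,14,15: 00101011010

00101011010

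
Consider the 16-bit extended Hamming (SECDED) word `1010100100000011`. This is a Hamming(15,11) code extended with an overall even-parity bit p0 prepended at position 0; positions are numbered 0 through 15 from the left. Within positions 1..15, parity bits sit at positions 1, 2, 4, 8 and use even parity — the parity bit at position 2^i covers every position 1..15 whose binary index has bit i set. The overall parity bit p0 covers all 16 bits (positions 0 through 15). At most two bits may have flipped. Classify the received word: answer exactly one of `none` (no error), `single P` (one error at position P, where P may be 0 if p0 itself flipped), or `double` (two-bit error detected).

none

s1: b1⊕b3⊕b5⊕b7⊕b9⊕b11⊕b13⊕b15 = 0⊕0⊕0⊕1⊕0⊕0⊕0⊕1 = 0
s2: b2⊕b3⊕b6⊕b7⊕b10⊕b11⊕b14⊕b15 = 1⊕0⊕0⊕1⊕0⊕0⊕1⊕1 = 0
s4: b4⊕b5⊕b6⊕b7⊕b12⊕b13⊕b14⊕b15 = 1⊕0⊕0⊕1⊕0⊕0⊕1⊕1 = 0
s8: b8⊕b9⊕b10⊕b11⊕b12⊕b13⊕b14⊕b15 = 0⊕0⊕0⊕0⊕0⊕0⊕1⊕1 = 0
Syndrome (s8...s1) = 0000 → position 0 (no error).
Overall parity (XOR of all 16 bits, including p0): 1⊕0⊕1⊕0⊕1⊕0⊕0⊕1⊕0⊕0⊕0⊕0⊕0⊕0⊕1⊕1 = 0
Overall=0, syndrome position=0 → no error.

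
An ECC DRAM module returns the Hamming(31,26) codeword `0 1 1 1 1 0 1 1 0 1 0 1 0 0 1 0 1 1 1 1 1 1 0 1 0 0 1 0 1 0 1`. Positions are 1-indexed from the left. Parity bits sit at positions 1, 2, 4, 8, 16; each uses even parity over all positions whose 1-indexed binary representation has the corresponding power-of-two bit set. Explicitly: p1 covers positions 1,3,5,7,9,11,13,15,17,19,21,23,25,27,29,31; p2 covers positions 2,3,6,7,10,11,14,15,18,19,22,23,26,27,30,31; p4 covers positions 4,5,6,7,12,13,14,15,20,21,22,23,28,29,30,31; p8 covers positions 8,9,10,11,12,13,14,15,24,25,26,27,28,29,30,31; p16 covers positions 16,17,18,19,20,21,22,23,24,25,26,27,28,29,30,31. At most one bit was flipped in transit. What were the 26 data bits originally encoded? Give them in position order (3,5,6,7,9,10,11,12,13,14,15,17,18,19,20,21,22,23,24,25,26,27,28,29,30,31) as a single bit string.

11010101001111111010010101

s1: b1⊕b3⊕b5⊕b7⊕b9⊕b11⊕b13⊕b15⊕b17⊕b19⊕b21⊕b23⊕b25⊕b27⊕b29⊕b31 = 0⊕1⊕1⊕1⊕0⊕0⊕0⊕1⊕1⊕1⊕1⊕0⊕0⊕1⊕1⊕1 = 0
s2: b2⊕b3⊕b6⊕b7⊕b10⊕b11⊕b14⊕b15⊕b18⊕b19⊕b22⊕b23⊕b26⊕b27⊕b30⊕b31 = 1⊕1⊕0⊕1⊕1⊕0⊕0⊕1⊕1⊕1⊕1⊕0⊕0⊕1⊕0⊕1 = 0
s4: b4⊕b5⊕b6⊕b7⊕b12⊕b13⊕b14⊕b15⊕b20⊕b21⊕b22⊕b23⊕b28⊕b29⊕b30⊕b31 = 1⊕1⊕0⊕1⊕1⊕0⊕0⊕1⊕1⊕1⊕1⊕0⊕0⊕1⊕0⊕1 = 0
s8: b8⊕b9⊕b10⊕b11⊕b12⊕b13⊕b14⊕b15⊕b24⊕b25⊕b26⊕b27⊕b28⊕b29⊕b30⊕b31 = 1⊕0⊕1⊕0⊕1⊕0⊕0⊕1⊕1⊕0⊕0⊕1⊕0⊕1⊕0⊕1 = 0
s16: b16⊕b17⊕b18⊕b19⊕b20⊕b21⊕b22⊕b23⊕b24⊕b25⊕b26⊕b27⊕b28⊕b29⊕b30⊕b31 = 0⊕1⊕1⊕1⊕1⊕1⊕1⊕0⊕1⊕0⊕0⊕1⊕0⊕1⊕0⊕1 = 0
Syndrome (s16...s1) = 00000 → position 0 (no error).
No correction needed.
Data bits at positions 3,5,6,7,9,10,11,12,13,14,15,17,18,19,20,21,22,23,24,25,26,27,28,29,30,31: 11010101001111111010010101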